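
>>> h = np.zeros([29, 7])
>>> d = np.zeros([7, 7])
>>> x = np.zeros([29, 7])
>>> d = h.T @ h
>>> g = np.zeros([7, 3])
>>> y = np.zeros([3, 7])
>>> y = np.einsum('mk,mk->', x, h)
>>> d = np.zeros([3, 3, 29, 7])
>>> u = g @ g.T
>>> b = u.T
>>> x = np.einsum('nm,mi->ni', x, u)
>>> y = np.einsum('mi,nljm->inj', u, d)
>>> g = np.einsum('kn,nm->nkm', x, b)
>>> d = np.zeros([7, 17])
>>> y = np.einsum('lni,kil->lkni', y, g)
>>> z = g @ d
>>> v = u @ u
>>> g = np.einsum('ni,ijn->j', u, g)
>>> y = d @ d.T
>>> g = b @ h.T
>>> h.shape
(29, 7)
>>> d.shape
(7, 17)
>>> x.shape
(29, 7)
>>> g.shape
(7, 29)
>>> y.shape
(7, 7)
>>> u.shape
(7, 7)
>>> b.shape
(7, 7)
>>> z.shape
(7, 29, 17)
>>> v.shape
(7, 7)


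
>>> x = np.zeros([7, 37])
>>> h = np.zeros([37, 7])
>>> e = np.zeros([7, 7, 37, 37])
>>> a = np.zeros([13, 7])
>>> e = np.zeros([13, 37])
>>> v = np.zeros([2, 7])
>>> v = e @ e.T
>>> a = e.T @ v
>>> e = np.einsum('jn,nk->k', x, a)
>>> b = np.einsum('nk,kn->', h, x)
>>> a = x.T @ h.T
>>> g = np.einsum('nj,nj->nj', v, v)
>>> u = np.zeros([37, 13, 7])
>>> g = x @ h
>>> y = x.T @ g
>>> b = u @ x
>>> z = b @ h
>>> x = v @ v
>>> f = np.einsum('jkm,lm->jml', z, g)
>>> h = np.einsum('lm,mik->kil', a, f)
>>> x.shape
(13, 13)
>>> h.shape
(7, 7, 37)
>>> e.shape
(13,)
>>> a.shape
(37, 37)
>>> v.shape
(13, 13)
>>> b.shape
(37, 13, 37)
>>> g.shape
(7, 7)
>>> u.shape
(37, 13, 7)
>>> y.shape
(37, 7)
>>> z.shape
(37, 13, 7)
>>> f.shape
(37, 7, 7)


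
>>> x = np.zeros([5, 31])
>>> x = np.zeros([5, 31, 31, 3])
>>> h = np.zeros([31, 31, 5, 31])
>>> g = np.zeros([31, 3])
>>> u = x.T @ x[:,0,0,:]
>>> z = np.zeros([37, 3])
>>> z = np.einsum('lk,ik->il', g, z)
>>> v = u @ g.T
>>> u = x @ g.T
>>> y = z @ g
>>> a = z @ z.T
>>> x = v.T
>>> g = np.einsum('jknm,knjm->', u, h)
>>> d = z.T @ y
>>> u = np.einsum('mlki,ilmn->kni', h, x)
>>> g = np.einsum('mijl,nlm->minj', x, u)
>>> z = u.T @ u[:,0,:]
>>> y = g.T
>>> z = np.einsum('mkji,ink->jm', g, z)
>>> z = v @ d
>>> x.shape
(31, 31, 31, 3)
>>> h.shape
(31, 31, 5, 31)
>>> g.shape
(31, 31, 5, 31)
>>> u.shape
(5, 3, 31)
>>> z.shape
(3, 31, 31, 3)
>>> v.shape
(3, 31, 31, 31)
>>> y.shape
(31, 5, 31, 31)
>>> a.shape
(37, 37)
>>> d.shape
(31, 3)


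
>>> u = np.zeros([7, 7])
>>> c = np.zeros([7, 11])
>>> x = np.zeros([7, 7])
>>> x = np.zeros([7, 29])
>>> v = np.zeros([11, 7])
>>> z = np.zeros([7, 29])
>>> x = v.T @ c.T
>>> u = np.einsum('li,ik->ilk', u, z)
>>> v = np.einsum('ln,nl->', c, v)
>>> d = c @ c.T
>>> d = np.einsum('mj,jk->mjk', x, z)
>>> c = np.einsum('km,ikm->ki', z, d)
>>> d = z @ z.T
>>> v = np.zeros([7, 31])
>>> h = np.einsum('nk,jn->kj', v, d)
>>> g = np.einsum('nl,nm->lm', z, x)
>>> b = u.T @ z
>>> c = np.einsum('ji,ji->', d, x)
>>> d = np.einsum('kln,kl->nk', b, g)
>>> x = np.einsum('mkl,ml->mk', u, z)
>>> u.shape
(7, 7, 29)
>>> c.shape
()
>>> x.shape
(7, 7)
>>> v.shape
(7, 31)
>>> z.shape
(7, 29)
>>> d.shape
(29, 29)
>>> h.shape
(31, 7)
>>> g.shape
(29, 7)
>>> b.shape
(29, 7, 29)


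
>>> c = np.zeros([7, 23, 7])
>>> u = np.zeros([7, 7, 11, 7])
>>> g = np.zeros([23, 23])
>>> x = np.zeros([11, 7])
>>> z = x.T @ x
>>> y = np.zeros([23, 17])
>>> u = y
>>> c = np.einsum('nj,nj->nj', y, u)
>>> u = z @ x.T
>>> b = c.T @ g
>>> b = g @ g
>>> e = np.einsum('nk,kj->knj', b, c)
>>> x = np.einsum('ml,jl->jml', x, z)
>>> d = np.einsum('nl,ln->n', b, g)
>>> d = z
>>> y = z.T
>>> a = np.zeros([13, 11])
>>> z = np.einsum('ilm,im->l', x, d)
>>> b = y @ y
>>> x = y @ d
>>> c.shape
(23, 17)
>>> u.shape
(7, 11)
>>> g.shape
(23, 23)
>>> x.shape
(7, 7)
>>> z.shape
(11,)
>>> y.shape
(7, 7)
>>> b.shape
(7, 7)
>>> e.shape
(23, 23, 17)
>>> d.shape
(7, 7)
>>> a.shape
(13, 11)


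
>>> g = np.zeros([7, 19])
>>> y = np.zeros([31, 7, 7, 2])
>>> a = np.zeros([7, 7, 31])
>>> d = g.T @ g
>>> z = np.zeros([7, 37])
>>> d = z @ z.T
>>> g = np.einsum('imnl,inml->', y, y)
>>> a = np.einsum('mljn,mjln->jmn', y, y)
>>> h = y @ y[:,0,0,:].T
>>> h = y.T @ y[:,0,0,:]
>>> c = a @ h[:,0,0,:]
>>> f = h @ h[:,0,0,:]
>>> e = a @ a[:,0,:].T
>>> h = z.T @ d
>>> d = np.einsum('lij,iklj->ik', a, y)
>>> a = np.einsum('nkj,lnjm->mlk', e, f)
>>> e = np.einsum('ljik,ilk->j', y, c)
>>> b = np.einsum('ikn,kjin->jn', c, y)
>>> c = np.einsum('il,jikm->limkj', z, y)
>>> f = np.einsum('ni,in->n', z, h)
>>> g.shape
()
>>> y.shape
(31, 7, 7, 2)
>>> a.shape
(2, 2, 31)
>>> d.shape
(31, 7)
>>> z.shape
(7, 37)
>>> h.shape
(37, 7)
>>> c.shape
(37, 7, 2, 7, 31)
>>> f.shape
(7,)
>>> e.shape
(7,)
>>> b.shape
(7, 2)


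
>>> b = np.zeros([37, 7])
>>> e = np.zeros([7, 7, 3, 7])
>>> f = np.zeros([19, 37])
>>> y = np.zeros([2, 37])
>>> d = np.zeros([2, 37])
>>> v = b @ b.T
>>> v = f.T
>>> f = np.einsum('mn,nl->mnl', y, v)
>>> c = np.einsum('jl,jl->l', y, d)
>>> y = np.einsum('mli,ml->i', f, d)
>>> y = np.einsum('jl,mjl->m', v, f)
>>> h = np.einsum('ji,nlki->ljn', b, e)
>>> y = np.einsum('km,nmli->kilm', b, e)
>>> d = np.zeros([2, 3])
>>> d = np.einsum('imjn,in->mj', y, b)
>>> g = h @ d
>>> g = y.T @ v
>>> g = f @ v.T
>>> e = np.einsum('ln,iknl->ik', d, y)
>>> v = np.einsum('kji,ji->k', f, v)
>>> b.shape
(37, 7)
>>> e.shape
(37, 7)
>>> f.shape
(2, 37, 19)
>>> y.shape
(37, 7, 3, 7)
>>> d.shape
(7, 3)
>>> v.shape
(2,)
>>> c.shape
(37,)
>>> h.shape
(7, 37, 7)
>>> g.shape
(2, 37, 37)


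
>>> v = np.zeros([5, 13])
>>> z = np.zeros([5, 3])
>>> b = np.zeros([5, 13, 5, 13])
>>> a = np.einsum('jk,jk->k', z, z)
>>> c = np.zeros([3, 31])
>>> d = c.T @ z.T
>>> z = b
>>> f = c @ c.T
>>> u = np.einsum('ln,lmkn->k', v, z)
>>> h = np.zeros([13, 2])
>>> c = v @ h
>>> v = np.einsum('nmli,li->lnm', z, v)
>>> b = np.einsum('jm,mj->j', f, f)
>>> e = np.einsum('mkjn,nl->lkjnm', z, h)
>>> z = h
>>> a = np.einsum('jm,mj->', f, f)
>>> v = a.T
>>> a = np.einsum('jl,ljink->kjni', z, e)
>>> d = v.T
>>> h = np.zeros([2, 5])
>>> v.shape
()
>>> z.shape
(13, 2)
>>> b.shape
(3,)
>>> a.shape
(5, 13, 13, 5)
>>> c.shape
(5, 2)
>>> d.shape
()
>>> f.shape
(3, 3)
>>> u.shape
(5,)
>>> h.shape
(2, 5)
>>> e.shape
(2, 13, 5, 13, 5)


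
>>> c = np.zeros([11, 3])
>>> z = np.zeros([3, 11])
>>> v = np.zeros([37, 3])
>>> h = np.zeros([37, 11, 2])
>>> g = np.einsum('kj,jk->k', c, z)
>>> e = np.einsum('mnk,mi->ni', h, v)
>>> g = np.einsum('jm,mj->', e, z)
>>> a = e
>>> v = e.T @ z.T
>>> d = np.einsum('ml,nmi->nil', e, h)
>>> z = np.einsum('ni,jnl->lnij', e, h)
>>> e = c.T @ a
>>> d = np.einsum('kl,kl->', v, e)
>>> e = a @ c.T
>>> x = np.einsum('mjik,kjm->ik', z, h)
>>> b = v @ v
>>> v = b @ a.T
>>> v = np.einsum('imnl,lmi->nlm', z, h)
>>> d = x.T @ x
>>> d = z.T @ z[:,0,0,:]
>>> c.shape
(11, 3)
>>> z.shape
(2, 11, 3, 37)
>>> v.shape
(3, 37, 11)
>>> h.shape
(37, 11, 2)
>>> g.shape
()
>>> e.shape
(11, 11)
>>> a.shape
(11, 3)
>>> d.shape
(37, 3, 11, 37)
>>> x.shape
(3, 37)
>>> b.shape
(3, 3)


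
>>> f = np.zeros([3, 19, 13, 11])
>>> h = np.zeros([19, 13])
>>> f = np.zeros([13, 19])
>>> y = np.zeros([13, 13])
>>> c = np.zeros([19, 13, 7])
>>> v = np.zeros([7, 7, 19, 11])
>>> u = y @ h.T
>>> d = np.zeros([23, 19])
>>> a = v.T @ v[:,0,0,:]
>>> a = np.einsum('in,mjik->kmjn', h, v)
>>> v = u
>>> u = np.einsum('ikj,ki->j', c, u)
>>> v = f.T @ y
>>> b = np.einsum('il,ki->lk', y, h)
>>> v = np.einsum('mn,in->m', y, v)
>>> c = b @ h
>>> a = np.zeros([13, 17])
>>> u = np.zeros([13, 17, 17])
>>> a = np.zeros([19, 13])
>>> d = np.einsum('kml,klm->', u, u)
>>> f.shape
(13, 19)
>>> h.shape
(19, 13)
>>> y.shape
(13, 13)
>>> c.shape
(13, 13)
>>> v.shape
(13,)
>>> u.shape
(13, 17, 17)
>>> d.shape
()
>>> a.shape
(19, 13)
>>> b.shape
(13, 19)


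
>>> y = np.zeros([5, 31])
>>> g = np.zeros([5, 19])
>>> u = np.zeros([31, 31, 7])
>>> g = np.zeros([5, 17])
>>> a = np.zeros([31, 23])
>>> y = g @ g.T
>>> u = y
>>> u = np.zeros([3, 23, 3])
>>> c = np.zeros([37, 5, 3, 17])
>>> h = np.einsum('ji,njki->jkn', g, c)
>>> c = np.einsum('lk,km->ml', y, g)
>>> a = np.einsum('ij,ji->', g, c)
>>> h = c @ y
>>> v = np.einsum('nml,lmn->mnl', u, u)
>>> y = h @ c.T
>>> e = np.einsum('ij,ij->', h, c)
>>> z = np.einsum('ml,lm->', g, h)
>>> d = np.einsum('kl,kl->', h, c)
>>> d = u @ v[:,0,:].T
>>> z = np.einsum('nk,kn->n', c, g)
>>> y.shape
(17, 17)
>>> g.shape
(5, 17)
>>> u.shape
(3, 23, 3)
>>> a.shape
()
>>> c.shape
(17, 5)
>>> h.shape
(17, 5)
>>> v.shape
(23, 3, 3)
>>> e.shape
()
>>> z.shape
(17,)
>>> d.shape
(3, 23, 23)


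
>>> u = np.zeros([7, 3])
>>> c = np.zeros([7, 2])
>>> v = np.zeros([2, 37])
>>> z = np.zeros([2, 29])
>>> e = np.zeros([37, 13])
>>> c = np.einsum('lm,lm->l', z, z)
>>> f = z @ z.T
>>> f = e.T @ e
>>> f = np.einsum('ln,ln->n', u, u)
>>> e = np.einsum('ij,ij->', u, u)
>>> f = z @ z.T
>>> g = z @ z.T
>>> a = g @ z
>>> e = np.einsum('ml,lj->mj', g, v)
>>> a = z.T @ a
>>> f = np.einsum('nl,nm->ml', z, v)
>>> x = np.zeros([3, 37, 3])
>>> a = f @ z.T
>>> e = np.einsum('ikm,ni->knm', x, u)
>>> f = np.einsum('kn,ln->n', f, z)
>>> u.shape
(7, 3)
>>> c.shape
(2,)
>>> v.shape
(2, 37)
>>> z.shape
(2, 29)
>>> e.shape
(37, 7, 3)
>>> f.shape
(29,)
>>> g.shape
(2, 2)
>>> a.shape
(37, 2)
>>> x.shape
(3, 37, 3)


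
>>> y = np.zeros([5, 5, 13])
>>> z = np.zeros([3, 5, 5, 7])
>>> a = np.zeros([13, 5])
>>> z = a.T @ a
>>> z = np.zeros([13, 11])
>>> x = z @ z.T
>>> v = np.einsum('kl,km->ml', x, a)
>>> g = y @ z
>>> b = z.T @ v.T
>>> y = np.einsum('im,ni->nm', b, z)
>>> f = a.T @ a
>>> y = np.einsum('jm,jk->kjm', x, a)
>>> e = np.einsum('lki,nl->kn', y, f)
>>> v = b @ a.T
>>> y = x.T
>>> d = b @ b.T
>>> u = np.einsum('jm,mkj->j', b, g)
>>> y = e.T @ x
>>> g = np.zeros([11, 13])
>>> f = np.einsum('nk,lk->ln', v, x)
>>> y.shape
(5, 13)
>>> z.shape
(13, 11)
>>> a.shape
(13, 5)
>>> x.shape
(13, 13)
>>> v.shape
(11, 13)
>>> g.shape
(11, 13)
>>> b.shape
(11, 5)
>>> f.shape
(13, 11)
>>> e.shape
(13, 5)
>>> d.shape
(11, 11)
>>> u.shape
(11,)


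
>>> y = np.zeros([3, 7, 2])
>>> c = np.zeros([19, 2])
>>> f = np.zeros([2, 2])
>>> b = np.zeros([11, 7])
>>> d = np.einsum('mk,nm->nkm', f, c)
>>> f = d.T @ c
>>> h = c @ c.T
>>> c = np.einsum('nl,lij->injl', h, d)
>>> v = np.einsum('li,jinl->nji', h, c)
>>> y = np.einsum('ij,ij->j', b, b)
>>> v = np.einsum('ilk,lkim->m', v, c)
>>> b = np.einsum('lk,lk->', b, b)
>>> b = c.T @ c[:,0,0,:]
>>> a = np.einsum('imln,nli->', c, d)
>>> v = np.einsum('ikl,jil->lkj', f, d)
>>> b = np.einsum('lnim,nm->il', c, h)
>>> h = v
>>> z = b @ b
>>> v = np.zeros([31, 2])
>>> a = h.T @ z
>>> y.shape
(7,)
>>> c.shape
(2, 19, 2, 19)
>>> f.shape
(2, 2, 2)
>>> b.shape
(2, 2)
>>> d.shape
(19, 2, 2)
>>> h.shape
(2, 2, 19)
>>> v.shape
(31, 2)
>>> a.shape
(19, 2, 2)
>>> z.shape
(2, 2)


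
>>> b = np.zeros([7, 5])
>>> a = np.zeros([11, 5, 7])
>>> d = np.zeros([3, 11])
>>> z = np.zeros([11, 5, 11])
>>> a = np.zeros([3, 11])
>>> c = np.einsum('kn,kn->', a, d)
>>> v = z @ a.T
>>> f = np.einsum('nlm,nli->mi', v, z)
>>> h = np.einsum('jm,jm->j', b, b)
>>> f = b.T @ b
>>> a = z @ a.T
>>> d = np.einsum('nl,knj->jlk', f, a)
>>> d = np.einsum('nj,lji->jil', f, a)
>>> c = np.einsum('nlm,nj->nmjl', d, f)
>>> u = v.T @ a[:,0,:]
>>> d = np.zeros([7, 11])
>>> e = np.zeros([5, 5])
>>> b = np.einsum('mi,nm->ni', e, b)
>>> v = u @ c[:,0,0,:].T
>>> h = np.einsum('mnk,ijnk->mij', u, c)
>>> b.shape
(7, 5)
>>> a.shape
(11, 5, 3)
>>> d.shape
(7, 11)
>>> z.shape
(11, 5, 11)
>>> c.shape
(5, 11, 5, 3)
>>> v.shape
(3, 5, 5)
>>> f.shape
(5, 5)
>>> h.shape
(3, 5, 11)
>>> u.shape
(3, 5, 3)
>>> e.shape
(5, 5)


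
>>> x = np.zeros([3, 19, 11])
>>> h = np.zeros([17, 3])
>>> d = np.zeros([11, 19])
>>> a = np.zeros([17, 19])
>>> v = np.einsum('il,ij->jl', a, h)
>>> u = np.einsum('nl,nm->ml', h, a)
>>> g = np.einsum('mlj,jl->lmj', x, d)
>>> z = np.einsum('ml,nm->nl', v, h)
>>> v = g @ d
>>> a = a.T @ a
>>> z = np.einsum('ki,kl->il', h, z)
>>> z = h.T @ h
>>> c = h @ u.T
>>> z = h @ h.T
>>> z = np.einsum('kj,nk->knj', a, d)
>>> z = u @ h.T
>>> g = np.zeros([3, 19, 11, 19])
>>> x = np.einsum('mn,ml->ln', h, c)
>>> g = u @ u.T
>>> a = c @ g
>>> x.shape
(19, 3)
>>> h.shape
(17, 3)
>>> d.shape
(11, 19)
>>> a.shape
(17, 19)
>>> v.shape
(19, 3, 19)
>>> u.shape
(19, 3)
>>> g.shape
(19, 19)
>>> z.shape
(19, 17)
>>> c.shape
(17, 19)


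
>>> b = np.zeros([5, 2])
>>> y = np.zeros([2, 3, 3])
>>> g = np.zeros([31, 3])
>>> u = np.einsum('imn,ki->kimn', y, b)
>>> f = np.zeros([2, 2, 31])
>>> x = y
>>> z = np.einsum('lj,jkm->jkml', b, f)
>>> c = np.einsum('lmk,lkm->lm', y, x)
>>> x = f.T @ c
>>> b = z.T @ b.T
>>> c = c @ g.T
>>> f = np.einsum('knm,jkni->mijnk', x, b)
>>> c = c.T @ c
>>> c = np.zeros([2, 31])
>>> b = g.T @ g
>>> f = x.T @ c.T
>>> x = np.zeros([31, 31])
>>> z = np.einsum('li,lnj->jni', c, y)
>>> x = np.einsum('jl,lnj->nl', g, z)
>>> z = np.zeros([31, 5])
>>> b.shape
(3, 3)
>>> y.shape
(2, 3, 3)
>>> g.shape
(31, 3)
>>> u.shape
(5, 2, 3, 3)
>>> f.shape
(3, 2, 2)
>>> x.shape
(3, 3)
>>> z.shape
(31, 5)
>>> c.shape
(2, 31)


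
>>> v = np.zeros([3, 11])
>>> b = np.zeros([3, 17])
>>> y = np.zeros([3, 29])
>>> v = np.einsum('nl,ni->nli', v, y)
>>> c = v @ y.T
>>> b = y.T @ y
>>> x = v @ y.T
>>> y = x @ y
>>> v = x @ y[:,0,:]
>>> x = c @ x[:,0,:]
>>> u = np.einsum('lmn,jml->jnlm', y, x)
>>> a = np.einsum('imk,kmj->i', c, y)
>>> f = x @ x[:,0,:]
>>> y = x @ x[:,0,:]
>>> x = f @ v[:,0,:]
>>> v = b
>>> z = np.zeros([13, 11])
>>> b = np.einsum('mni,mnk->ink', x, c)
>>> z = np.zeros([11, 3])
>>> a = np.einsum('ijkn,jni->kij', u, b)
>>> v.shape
(29, 29)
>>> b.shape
(29, 11, 3)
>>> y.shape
(3, 11, 3)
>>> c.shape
(3, 11, 3)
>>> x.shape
(3, 11, 29)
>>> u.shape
(3, 29, 3, 11)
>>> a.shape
(3, 3, 29)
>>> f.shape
(3, 11, 3)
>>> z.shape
(11, 3)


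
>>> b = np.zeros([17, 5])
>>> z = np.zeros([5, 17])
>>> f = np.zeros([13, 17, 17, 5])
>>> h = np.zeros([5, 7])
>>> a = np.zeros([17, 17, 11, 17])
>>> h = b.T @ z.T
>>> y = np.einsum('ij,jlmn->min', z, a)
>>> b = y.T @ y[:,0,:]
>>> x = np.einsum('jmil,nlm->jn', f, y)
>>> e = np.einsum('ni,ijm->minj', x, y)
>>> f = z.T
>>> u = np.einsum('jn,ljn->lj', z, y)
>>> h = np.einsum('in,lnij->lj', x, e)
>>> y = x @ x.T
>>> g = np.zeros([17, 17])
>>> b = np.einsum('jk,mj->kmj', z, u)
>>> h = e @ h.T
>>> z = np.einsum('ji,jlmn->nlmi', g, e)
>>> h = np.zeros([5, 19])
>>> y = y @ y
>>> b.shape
(17, 11, 5)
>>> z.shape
(5, 11, 13, 17)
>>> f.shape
(17, 5)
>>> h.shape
(5, 19)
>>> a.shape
(17, 17, 11, 17)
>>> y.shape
(13, 13)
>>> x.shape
(13, 11)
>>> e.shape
(17, 11, 13, 5)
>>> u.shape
(11, 5)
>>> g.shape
(17, 17)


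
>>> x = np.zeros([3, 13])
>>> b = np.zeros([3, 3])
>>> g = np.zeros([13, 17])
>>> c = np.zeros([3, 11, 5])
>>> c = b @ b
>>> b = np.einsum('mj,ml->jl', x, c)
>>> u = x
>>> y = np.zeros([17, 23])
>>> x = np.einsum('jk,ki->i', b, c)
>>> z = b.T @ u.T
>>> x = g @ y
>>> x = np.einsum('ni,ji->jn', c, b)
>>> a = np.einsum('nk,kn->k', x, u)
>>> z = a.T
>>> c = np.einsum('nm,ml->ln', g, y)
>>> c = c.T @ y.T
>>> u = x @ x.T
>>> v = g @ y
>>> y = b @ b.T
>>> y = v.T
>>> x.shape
(13, 3)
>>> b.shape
(13, 3)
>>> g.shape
(13, 17)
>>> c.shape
(13, 17)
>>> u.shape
(13, 13)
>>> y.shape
(23, 13)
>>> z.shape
(3,)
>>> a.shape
(3,)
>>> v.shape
(13, 23)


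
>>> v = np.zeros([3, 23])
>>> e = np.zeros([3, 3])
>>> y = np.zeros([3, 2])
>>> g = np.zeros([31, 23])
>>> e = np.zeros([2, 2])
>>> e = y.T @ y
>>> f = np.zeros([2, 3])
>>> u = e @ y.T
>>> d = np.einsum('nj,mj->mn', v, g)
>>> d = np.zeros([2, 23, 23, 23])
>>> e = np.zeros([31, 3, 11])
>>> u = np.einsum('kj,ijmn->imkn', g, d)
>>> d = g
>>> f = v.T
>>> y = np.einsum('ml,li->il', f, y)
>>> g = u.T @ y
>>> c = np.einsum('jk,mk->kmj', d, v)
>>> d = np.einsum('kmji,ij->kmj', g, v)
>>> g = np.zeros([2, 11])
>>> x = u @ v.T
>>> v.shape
(3, 23)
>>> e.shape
(31, 3, 11)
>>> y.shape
(2, 3)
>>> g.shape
(2, 11)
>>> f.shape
(23, 3)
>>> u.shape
(2, 23, 31, 23)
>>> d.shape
(23, 31, 23)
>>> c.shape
(23, 3, 31)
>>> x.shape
(2, 23, 31, 3)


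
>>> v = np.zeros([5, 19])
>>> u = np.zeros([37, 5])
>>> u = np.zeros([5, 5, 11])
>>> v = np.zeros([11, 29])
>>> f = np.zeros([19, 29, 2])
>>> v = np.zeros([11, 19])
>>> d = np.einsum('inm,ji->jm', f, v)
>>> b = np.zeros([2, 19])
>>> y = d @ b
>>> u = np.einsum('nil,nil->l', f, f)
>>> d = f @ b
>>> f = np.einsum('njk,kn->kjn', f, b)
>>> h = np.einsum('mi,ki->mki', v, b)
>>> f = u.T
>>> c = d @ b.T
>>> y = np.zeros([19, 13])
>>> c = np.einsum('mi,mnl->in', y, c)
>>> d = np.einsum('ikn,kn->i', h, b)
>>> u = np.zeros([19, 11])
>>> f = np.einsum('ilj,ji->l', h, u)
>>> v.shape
(11, 19)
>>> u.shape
(19, 11)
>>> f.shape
(2,)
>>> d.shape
(11,)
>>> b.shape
(2, 19)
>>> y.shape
(19, 13)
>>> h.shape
(11, 2, 19)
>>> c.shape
(13, 29)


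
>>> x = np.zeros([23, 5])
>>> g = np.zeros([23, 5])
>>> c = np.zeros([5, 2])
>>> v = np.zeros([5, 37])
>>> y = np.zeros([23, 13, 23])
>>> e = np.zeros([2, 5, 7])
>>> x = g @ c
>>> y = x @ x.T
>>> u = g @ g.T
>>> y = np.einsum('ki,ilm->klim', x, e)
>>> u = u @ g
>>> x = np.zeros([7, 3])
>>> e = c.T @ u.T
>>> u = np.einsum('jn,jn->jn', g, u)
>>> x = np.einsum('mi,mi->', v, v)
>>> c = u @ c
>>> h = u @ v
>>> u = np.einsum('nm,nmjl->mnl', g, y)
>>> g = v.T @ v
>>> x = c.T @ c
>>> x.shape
(2, 2)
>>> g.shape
(37, 37)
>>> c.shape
(23, 2)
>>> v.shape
(5, 37)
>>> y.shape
(23, 5, 2, 7)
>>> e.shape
(2, 23)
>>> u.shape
(5, 23, 7)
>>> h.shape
(23, 37)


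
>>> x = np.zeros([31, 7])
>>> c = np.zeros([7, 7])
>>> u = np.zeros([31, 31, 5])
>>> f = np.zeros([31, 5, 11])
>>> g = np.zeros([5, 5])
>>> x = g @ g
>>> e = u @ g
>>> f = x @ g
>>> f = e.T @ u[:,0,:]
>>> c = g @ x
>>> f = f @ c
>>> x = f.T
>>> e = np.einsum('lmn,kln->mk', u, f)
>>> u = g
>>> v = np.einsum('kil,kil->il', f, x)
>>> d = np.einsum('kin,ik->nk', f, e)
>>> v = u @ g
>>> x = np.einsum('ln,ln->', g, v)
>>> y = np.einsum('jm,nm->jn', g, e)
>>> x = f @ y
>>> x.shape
(5, 31, 31)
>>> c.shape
(5, 5)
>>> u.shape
(5, 5)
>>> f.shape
(5, 31, 5)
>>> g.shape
(5, 5)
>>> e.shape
(31, 5)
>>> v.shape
(5, 5)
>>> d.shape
(5, 5)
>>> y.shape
(5, 31)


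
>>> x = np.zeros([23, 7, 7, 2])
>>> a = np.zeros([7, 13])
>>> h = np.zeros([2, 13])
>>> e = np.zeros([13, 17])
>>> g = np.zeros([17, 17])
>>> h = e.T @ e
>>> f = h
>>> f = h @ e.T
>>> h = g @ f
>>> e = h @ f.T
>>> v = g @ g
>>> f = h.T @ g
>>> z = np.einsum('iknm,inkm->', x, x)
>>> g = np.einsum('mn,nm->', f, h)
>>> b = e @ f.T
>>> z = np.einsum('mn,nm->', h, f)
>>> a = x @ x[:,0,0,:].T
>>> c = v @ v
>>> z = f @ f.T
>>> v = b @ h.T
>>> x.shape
(23, 7, 7, 2)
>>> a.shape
(23, 7, 7, 23)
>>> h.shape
(17, 13)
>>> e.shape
(17, 17)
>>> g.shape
()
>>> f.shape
(13, 17)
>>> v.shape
(17, 17)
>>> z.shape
(13, 13)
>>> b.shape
(17, 13)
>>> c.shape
(17, 17)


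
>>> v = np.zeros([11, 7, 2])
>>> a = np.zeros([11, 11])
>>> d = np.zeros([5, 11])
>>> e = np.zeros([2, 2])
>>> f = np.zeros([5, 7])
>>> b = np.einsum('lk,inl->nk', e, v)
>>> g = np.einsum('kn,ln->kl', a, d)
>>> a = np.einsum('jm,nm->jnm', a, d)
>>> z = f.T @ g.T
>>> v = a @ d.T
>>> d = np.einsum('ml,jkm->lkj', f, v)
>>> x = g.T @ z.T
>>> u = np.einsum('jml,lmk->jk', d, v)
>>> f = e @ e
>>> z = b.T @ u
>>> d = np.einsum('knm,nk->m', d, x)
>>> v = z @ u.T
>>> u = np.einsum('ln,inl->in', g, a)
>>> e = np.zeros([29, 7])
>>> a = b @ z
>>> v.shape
(2, 7)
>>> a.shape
(7, 5)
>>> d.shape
(11,)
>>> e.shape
(29, 7)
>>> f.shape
(2, 2)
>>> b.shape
(7, 2)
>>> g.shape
(11, 5)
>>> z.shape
(2, 5)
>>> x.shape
(5, 7)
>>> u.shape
(11, 5)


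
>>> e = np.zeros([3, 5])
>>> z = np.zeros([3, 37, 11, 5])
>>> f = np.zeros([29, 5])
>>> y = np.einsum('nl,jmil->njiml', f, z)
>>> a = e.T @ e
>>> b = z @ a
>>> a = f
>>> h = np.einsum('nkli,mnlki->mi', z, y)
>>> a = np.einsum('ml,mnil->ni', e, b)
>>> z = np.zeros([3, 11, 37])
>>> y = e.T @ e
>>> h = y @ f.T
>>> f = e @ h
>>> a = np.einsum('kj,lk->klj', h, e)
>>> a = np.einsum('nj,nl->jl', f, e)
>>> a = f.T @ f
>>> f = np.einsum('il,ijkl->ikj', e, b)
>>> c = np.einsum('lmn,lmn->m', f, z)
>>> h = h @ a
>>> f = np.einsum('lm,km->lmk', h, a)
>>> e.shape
(3, 5)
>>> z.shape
(3, 11, 37)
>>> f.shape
(5, 29, 29)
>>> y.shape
(5, 5)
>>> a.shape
(29, 29)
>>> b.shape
(3, 37, 11, 5)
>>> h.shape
(5, 29)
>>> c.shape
(11,)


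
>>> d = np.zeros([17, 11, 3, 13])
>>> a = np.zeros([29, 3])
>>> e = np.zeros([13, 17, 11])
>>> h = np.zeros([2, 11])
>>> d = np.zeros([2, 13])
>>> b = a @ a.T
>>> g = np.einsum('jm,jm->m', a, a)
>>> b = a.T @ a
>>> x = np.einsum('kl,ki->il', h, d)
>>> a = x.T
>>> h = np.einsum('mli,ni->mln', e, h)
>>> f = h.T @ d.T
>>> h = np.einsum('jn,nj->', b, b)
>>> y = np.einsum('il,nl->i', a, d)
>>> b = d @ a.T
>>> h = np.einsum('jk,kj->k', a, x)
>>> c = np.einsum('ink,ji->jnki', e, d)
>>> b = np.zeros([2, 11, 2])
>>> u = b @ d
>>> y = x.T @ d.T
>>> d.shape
(2, 13)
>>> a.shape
(11, 13)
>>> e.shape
(13, 17, 11)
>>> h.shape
(13,)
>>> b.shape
(2, 11, 2)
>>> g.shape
(3,)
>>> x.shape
(13, 11)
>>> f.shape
(2, 17, 2)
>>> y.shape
(11, 2)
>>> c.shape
(2, 17, 11, 13)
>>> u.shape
(2, 11, 13)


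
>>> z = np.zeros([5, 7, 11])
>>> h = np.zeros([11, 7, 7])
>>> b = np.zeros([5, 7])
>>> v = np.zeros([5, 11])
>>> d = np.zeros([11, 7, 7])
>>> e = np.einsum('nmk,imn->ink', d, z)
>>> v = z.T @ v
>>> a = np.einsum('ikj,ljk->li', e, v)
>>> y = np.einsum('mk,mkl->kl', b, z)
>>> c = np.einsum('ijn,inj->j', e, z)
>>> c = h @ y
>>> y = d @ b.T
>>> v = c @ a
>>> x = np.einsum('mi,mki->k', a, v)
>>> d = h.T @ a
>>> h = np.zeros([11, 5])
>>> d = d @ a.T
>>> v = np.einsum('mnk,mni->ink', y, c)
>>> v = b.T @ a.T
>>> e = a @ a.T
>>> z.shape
(5, 7, 11)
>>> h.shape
(11, 5)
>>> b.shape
(5, 7)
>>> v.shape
(7, 11)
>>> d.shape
(7, 7, 11)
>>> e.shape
(11, 11)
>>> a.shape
(11, 5)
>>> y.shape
(11, 7, 5)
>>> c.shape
(11, 7, 11)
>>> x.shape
(7,)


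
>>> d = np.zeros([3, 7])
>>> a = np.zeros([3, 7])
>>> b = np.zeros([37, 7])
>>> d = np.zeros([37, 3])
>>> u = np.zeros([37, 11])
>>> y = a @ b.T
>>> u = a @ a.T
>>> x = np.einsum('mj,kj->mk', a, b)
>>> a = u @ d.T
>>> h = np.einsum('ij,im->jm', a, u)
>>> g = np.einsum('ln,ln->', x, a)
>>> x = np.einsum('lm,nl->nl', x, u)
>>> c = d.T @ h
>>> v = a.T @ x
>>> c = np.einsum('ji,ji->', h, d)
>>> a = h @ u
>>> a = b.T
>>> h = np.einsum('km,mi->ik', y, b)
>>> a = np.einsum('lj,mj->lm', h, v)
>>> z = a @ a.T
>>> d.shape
(37, 3)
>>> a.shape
(7, 37)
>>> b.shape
(37, 7)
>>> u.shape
(3, 3)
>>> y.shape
(3, 37)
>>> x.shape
(3, 3)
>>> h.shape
(7, 3)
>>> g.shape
()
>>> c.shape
()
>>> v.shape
(37, 3)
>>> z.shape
(7, 7)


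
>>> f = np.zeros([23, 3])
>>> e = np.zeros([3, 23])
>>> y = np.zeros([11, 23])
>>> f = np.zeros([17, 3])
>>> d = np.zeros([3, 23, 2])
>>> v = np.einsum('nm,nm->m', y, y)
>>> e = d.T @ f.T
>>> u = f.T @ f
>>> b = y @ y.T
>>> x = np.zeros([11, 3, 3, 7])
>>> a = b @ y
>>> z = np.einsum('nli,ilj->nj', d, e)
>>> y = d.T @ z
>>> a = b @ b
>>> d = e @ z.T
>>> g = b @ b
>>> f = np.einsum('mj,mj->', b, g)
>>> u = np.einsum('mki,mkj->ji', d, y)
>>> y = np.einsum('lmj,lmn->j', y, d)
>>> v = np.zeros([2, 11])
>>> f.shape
()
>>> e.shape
(2, 23, 17)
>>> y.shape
(17,)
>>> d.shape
(2, 23, 3)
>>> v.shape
(2, 11)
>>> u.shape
(17, 3)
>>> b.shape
(11, 11)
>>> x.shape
(11, 3, 3, 7)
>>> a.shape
(11, 11)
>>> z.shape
(3, 17)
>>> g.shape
(11, 11)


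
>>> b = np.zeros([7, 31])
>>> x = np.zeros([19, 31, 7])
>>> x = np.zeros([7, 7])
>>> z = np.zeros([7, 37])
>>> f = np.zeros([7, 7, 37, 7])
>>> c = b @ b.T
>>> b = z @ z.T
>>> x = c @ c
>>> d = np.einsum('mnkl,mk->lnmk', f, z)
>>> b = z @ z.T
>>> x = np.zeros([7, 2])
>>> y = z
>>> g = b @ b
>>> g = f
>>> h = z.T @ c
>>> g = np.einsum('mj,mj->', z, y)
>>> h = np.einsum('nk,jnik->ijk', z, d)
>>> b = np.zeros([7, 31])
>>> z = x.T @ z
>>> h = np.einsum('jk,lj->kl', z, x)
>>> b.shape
(7, 31)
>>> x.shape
(7, 2)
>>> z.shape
(2, 37)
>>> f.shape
(7, 7, 37, 7)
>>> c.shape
(7, 7)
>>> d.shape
(7, 7, 7, 37)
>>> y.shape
(7, 37)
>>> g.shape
()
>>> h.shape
(37, 7)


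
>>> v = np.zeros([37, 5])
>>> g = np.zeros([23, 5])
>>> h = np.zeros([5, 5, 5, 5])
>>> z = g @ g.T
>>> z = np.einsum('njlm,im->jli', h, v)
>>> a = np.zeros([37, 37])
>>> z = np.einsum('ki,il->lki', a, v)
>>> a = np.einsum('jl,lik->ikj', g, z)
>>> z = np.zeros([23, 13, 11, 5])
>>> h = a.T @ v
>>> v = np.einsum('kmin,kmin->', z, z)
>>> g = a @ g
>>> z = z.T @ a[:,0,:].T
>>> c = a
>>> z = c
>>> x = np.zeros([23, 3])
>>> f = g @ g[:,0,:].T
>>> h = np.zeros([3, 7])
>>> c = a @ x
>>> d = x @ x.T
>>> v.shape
()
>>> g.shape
(37, 37, 5)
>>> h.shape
(3, 7)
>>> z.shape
(37, 37, 23)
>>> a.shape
(37, 37, 23)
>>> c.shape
(37, 37, 3)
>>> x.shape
(23, 3)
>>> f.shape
(37, 37, 37)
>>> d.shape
(23, 23)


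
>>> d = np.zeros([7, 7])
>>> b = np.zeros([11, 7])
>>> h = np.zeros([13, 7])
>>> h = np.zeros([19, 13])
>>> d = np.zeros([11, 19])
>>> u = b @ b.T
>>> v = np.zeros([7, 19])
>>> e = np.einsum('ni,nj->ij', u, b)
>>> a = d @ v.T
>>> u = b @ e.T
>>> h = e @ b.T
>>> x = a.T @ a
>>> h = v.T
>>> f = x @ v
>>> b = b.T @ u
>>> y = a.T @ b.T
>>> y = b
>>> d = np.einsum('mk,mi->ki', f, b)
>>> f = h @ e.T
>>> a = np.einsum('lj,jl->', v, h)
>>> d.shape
(19, 11)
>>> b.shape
(7, 11)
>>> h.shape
(19, 7)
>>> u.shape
(11, 11)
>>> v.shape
(7, 19)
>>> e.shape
(11, 7)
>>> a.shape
()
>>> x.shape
(7, 7)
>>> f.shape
(19, 11)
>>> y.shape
(7, 11)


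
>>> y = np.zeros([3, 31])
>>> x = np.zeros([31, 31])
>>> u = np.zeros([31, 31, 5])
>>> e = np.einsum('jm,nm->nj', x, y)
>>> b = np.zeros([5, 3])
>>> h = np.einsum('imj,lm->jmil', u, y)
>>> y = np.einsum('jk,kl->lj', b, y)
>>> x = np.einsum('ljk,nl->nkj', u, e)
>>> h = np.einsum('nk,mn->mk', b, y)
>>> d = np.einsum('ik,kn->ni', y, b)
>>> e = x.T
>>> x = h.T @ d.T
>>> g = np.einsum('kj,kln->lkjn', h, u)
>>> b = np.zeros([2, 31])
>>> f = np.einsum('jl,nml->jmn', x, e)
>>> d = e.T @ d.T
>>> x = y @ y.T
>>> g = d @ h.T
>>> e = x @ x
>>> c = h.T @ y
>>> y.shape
(31, 5)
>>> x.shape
(31, 31)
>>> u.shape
(31, 31, 5)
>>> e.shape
(31, 31)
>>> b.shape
(2, 31)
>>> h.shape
(31, 3)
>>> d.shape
(3, 5, 3)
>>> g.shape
(3, 5, 31)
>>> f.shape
(3, 5, 31)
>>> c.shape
(3, 5)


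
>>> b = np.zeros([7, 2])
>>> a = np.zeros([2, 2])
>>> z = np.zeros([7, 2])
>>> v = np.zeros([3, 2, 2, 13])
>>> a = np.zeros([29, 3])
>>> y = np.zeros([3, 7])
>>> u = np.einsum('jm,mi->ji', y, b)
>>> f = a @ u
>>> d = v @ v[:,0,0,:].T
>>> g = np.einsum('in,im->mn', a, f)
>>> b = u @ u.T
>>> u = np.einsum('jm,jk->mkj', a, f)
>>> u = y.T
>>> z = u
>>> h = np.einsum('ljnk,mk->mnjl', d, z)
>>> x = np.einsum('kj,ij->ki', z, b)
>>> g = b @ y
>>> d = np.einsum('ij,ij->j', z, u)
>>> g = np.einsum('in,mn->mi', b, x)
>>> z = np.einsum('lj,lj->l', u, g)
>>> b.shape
(3, 3)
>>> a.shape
(29, 3)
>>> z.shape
(7,)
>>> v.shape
(3, 2, 2, 13)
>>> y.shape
(3, 7)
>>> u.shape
(7, 3)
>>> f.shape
(29, 2)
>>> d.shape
(3,)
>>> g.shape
(7, 3)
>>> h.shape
(7, 2, 2, 3)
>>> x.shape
(7, 3)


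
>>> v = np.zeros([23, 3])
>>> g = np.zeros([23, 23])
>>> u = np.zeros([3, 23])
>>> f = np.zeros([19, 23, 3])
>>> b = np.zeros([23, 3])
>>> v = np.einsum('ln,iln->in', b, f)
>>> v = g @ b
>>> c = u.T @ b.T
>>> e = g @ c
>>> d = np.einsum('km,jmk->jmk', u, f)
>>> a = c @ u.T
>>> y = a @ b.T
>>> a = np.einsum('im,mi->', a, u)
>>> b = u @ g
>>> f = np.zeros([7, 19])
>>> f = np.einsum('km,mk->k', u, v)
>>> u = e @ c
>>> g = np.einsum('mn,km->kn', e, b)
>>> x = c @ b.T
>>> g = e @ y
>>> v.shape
(23, 3)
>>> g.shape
(23, 23)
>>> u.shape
(23, 23)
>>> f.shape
(3,)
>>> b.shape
(3, 23)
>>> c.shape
(23, 23)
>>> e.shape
(23, 23)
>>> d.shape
(19, 23, 3)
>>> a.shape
()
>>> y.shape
(23, 23)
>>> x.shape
(23, 3)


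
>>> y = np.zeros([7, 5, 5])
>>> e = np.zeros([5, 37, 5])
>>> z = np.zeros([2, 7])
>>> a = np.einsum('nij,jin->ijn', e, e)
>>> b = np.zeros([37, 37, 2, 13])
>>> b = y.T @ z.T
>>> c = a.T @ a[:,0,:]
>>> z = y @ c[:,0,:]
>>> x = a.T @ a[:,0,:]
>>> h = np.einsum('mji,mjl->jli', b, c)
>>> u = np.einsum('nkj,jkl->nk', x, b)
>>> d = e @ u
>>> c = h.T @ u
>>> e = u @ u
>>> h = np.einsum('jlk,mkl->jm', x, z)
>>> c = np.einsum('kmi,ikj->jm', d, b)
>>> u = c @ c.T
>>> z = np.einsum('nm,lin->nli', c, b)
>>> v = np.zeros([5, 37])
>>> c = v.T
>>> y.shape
(7, 5, 5)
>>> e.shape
(5, 5)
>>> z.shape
(2, 5, 5)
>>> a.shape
(37, 5, 5)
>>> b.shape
(5, 5, 2)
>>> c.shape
(37, 5)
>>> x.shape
(5, 5, 5)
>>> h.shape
(5, 7)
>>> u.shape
(2, 2)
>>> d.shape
(5, 37, 5)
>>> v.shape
(5, 37)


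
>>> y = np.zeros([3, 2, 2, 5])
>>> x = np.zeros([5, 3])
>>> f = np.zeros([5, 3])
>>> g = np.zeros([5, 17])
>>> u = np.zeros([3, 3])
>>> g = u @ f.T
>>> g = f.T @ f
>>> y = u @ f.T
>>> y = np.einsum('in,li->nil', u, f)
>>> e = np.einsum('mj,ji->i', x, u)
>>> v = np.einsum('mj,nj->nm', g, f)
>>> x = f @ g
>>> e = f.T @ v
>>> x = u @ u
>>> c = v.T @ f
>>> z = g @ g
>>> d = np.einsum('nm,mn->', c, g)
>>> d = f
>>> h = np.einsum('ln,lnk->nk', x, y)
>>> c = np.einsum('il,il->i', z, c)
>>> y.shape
(3, 3, 5)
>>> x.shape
(3, 3)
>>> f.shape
(5, 3)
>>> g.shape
(3, 3)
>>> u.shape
(3, 3)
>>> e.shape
(3, 3)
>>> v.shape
(5, 3)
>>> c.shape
(3,)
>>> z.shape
(3, 3)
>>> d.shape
(5, 3)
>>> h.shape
(3, 5)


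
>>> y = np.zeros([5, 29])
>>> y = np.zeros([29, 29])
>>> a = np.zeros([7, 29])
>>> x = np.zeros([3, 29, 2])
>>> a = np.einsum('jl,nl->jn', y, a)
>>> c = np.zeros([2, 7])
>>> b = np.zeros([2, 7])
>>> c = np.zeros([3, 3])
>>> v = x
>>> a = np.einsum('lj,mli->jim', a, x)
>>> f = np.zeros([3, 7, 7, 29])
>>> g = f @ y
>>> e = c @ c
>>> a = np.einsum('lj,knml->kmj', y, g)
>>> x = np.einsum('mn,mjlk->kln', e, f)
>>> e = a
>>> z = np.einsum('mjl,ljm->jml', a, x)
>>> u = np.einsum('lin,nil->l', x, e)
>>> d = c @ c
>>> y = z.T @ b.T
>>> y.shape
(29, 3, 2)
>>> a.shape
(3, 7, 29)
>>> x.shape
(29, 7, 3)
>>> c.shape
(3, 3)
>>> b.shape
(2, 7)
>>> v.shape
(3, 29, 2)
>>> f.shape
(3, 7, 7, 29)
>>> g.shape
(3, 7, 7, 29)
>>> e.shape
(3, 7, 29)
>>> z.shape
(7, 3, 29)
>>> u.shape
(29,)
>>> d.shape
(3, 3)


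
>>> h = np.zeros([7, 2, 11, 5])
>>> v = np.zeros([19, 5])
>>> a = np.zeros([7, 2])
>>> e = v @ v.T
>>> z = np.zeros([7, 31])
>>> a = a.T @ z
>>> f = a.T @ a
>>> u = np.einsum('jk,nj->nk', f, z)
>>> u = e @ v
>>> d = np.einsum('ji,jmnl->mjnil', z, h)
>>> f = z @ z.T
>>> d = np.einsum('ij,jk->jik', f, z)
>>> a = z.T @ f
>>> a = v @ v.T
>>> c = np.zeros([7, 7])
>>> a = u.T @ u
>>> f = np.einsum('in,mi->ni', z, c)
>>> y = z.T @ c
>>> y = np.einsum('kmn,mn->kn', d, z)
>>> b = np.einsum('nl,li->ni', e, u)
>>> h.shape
(7, 2, 11, 5)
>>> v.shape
(19, 5)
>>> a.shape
(5, 5)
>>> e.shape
(19, 19)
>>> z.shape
(7, 31)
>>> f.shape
(31, 7)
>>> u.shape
(19, 5)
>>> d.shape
(7, 7, 31)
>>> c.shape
(7, 7)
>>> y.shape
(7, 31)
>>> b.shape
(19, 5)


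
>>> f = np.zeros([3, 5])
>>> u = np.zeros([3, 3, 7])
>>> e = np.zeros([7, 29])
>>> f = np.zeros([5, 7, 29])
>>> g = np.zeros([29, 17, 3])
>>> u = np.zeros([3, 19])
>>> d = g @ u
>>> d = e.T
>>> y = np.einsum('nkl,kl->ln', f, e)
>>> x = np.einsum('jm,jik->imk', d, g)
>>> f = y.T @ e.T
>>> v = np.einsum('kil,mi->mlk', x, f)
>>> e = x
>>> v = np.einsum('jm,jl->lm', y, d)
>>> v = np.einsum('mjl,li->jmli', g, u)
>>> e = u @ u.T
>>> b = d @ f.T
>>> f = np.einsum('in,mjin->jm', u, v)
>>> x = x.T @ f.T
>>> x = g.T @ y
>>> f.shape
(29, 17)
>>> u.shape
(3, 19)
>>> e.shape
(3, 3)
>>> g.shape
(29, 17, 3)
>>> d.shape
(29, 7)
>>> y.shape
(29, 5)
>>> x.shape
(3, 17, 5)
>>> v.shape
(17, 29, 3, 19)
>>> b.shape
(29, 5)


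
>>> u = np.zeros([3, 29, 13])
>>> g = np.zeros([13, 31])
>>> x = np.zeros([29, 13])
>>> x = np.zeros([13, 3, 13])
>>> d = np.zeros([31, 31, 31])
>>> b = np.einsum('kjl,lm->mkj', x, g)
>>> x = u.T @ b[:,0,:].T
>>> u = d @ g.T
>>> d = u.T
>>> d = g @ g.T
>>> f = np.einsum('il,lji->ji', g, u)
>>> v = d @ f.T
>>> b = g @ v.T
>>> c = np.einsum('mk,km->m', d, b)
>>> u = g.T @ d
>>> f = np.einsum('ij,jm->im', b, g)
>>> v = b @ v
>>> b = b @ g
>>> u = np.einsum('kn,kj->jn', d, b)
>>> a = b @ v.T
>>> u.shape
(31, 13)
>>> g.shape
(13, 31)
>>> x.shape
(13, 29, 31)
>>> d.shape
(13, 13)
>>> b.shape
(13, 31)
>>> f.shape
(13, 31)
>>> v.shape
(13, 31)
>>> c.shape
(13,)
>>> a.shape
(13, 13)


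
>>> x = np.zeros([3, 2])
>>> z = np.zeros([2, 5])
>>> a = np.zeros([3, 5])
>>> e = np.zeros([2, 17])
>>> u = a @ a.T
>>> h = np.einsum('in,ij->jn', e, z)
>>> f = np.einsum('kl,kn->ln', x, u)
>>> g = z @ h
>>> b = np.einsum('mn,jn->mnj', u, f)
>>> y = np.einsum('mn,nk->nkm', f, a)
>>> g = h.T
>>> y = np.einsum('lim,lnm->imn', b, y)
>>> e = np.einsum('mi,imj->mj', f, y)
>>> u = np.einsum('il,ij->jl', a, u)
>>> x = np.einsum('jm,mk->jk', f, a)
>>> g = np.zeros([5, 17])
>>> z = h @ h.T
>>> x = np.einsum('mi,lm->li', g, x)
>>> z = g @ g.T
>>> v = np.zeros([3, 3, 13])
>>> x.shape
(2, 17)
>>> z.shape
(5, 5)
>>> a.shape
(3, 5)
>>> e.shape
(2, 5)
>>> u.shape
(3, 5)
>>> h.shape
(5, 17)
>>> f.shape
(2, 3)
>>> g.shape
(5, 17)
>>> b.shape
(3, 3, 2)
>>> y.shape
(3, 2, 5)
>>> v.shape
(3, 3, 13)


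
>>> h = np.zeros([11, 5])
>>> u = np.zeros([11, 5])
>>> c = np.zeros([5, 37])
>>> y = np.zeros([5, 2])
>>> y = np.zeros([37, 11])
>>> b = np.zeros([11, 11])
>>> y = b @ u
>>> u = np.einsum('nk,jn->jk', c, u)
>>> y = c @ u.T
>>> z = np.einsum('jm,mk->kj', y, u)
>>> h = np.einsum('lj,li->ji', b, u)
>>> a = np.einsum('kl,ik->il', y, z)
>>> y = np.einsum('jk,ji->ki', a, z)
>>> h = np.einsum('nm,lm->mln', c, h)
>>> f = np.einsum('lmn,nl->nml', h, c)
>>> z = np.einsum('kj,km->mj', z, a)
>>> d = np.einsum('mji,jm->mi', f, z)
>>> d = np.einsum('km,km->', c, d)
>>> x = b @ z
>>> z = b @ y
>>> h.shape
(37, 11, 5)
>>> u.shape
(11, 37)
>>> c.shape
(5, 37)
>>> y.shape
(11, 5)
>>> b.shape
(11, 11)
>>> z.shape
(11, 5)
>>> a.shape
(37, 11)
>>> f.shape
(5, 11, 37)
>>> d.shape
()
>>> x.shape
(11, 5)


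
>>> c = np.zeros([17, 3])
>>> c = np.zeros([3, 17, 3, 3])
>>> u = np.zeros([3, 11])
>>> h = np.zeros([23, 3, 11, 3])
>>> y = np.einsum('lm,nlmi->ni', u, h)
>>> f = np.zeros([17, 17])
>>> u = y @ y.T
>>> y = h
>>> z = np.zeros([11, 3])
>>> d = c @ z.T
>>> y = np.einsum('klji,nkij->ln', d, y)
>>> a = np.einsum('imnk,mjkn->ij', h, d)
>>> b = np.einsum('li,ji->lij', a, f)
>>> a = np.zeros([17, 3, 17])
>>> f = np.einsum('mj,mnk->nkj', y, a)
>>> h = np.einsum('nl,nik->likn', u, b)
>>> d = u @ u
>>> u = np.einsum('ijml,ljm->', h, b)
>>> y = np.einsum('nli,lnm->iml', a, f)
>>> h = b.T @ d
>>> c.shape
(3, 17, 3, 3)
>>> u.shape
()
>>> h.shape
(17, 17, 23)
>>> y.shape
(17, 23, 3)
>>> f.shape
(3, 17, 23)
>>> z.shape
(11, 3)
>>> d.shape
(23, 23)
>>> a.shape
(17, 3, 17)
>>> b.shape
(23, 17, 17)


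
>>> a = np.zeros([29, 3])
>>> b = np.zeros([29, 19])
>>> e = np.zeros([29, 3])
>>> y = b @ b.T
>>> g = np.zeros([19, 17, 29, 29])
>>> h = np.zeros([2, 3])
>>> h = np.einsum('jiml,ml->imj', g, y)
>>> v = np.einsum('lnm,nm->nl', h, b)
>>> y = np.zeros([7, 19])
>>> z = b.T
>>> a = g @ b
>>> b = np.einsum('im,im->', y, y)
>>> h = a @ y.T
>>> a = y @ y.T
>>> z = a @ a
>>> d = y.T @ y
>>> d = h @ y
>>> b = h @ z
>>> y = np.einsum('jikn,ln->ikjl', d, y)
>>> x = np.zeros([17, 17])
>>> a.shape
(7, 7)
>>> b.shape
(19, 17, 29, 7)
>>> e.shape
(29, 3)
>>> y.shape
(17, 29, 19, 7)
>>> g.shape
(19, 17, 29, 29)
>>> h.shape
(19, 17, 29, 7)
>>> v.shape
(29, 17)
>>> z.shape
(7, 7)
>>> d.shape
(19, 17, 29, 19)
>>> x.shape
(17, 17)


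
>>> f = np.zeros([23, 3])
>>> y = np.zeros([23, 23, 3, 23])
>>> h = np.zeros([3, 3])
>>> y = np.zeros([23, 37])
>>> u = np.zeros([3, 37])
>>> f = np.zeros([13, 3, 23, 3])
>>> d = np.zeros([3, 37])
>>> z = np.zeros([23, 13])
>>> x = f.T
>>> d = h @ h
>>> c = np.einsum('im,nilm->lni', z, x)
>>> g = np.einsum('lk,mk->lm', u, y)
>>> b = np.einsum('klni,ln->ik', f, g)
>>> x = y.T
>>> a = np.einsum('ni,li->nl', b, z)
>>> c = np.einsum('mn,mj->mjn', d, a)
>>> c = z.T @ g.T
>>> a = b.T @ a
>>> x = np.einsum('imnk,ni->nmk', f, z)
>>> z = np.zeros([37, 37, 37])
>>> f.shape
(13, 3, 23, 3)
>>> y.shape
(23, 37)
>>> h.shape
(3, 3)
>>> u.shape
(3, 37)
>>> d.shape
(3, 3)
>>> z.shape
(37, 37, 37)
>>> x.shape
(23, 3, 3)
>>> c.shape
(13, 3)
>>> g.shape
(3, 23)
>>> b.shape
(3, 13)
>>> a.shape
(13, 23)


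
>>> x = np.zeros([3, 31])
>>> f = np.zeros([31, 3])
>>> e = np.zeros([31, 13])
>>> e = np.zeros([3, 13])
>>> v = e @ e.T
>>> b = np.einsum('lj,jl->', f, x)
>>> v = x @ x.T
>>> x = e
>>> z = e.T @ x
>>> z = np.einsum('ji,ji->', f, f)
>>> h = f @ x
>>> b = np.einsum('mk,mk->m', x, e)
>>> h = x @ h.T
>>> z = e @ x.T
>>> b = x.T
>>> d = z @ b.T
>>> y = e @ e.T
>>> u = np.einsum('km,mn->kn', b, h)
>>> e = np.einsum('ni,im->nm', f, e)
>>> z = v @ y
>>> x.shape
(3, 13)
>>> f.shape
(31, 3)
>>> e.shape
(31, 13)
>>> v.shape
(3, 3)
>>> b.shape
(13, 3)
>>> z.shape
(3, 3)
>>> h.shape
(3, 31)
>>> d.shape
(3, 13)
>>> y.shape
(3, 3)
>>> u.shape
(13, 31)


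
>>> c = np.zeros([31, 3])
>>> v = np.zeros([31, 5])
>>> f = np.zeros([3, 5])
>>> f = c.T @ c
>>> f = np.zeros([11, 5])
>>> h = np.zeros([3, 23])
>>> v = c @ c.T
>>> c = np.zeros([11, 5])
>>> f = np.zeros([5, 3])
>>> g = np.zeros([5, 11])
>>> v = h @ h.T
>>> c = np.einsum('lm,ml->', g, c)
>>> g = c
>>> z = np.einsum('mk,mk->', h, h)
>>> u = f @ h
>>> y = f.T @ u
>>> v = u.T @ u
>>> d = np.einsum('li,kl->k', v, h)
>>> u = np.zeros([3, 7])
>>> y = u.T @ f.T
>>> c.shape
()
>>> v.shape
(23, 23)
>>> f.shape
(5, 3)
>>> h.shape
(3, 23)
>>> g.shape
()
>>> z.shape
()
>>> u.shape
(3, 7)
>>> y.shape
(7, 5)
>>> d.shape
(3,)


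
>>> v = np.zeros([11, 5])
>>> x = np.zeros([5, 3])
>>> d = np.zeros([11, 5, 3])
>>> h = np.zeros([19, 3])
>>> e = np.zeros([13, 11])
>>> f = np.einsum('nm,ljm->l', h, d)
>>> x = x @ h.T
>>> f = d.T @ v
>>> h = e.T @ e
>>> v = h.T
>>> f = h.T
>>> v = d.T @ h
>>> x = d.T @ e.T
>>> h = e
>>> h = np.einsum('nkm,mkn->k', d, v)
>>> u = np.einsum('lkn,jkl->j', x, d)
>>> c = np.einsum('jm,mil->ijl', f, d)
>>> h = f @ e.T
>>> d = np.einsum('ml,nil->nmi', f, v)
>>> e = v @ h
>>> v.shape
(3, 5, 11)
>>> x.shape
(3, 5, 13)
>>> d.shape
(3, 11, 5)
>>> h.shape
(11, 13)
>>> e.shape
(3, 5, 13)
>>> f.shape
(11, 11)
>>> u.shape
(11,)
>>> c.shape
(5, 11, 3)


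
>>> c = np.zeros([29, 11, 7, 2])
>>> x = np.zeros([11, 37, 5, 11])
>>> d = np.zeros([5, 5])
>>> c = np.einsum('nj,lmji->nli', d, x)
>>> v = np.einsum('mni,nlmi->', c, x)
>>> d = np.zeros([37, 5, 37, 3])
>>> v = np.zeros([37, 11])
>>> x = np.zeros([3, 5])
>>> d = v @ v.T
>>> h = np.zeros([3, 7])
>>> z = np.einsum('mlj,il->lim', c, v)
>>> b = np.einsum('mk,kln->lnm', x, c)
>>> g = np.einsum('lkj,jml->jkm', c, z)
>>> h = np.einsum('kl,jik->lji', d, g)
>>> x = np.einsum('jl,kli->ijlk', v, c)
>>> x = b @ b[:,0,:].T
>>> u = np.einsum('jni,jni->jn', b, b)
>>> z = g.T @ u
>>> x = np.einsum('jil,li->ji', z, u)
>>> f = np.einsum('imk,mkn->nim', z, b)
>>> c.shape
(5, 11, 11)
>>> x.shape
(37, 11)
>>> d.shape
(37, 37)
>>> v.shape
(37, 11)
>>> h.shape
(37, 11, 11)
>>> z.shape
(37, 11, 11)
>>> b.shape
(11, 11, 3)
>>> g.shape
(11, 11, 37)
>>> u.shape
(11, 11)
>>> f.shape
(3, 37, 11)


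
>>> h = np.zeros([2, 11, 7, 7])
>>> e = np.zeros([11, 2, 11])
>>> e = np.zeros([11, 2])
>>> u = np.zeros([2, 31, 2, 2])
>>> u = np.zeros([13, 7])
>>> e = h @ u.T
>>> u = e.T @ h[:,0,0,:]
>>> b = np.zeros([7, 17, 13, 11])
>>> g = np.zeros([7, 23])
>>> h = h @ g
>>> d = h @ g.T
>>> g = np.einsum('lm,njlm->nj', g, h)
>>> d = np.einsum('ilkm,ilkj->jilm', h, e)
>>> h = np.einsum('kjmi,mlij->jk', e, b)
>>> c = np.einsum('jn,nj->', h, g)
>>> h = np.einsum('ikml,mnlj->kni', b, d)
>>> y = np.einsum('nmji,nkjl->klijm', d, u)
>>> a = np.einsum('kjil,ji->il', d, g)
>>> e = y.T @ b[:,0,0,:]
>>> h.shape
(17, 2, 7)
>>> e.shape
(2, 11, 23, 7, 11)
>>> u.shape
(13, 7, 11, 7)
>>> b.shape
(7, 17, 13, 11)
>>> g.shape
(2, 11)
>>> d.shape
(13, 2, 11, 23)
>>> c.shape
()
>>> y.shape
(7, 7, 23, 11, 2)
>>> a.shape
(11, 23)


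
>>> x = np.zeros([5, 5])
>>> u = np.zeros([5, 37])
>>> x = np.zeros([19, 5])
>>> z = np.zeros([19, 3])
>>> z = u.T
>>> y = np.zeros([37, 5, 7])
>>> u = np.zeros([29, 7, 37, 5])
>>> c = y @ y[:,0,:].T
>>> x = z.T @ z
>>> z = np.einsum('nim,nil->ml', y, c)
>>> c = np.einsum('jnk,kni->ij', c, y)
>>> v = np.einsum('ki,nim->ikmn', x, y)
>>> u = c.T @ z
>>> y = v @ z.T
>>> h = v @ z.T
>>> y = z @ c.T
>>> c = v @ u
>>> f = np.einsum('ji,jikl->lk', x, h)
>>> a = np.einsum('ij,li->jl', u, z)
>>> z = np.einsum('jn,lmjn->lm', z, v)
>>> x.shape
(5, 5)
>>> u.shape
(37, 37)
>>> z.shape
(5, 5)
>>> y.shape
(7, 7)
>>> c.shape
(5, 5, 7, 37)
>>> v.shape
(5, 5, 7, 37)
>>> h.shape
(5, 5, 7, 7)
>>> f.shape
(7, 7)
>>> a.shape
(37, 7)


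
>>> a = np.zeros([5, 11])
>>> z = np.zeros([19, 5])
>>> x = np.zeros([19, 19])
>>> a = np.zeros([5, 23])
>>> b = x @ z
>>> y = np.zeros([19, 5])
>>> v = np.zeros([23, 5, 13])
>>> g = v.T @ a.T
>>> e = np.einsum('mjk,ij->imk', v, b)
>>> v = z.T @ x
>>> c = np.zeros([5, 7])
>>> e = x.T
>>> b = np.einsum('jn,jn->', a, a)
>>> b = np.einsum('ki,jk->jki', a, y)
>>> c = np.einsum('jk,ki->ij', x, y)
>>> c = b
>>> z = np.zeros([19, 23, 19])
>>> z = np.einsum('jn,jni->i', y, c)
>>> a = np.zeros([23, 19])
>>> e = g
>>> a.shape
(23, 19)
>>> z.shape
(23,)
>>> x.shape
(19, 19)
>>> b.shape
(19, 5, 23)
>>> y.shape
(19, 5)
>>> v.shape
(5, 19)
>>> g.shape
(13, 5, 5)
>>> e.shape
(13, 5, 5)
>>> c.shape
(19, 5, 23)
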